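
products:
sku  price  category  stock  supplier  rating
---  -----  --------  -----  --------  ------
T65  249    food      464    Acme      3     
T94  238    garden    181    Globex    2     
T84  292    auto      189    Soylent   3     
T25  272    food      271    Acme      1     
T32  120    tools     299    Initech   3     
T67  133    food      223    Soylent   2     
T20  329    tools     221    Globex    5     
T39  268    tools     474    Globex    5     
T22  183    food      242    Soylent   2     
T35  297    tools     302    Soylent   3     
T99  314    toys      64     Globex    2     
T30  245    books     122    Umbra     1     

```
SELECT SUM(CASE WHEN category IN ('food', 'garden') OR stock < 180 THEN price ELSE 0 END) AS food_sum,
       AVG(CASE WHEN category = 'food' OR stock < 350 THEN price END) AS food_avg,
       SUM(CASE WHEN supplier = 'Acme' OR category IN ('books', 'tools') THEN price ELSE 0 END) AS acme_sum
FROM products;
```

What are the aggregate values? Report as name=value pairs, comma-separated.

[food_sum: category IN ('food', 'garden') OR stock < 180]
sku=T65: ✓ → 249
sku=T94: ✓ → 238
sku=T84: ✗
sku=T25: ✓ → 272
sku=T32: ✗
sku=T67: ✓ → 133
sku=T20: ✗
sku=T39: ✗
sku=T22: ✓ → 183
sku=T35: ✗
sku=T99: ✓ → 314
sku=T30: ✓ → 245
food_sum = 249 + 238 + 272 + 133 + 183 + 314 + 245 = 1634
—
[food_avg: category = 'food' OR stock < 350]
sku=T65: ✓ → 249
sku=T94: ✓ → 238
sku=T84: ✓ → 292
sku=T25: ✓ → 272
sku=T32: ✓ → 120
sku=T67: ✓ → 133
sku=T20: ✓ → 329
sku=T39: ✗
sku=T22: ✓ → 183
sku=T35: ✓ → 297
sku=T99: ✓ → 314
sku=T30: ✓ → 245
food_avg = (249 + 238 + 292 + 272 + 120 + 133 + 329 + 183 + 297 + 314 + 245) / 11 = 242.9090909091
—
[acme_sum: supplier = 'Acme' OR category IN ('books', 'tools')]
sku=T65: ✓ → 249
sku=T94: ✗
sku=T84: ✗
sku=T25: ✓ → 272
sku=T32: ✓ → 120
sku=T67: ✗
sku=T20: ✓ → 329
sku=T39: ✓ → 268
sku=T22: ✗
sku=T35: ✓ → 297
sku=T99: ✗
sku=T30: ✓ → 245
acme_sum = 249 + 272 + 120 + 329 + 268 + 297 + 245 = 1780

food_sum=1634, food_avg=242.9090909091, acme_sum=1780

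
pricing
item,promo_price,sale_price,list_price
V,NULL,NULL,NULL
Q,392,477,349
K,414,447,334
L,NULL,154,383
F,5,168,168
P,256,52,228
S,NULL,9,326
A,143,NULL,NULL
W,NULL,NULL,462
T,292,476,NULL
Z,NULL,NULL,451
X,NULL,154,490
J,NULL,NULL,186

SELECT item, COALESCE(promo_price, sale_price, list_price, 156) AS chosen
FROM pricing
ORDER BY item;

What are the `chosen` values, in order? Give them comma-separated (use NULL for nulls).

143, 5, 186, 414, 154, 256, 392, 9, 292, 156, 462, 154, 451

item=A: promo_price=143 → 143
item=F: promo_price=5 → 5
item=J: promo_price=NULL, sale_price=NULL, list_price=186 → 186
item=K: promo_price=414 → 414
item=L: promo_price=NULL, sale_price=154 → 154
item=P: promo_price=256 → 256
item=Q: promo_price=392 → 392
item=S: promo_price=NULL, sale_price=9 → 9
item=T: promo_price=292 → 292
item=V: promo_price=NULL, sale_price=NULL, list_price=NULL, → literal 156 → 156
item=W: promo_price=NULL, sale_price=NULL, list_price=462 → 462
item=X: promo_price=NULL, sale_price=154 → 154
item=Z: promo_price=NULL, sale_price=NULL, list_price=451 → 451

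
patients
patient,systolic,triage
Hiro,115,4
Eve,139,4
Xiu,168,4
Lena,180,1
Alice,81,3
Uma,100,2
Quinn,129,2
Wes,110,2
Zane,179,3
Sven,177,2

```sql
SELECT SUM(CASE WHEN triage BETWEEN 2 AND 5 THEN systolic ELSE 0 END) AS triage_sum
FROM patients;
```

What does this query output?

patient=Hiro: ✓ → 115
patient=Eve: ✓ → 139
patient=Xiu: ✓ → 168
patient=Lena: ✗
patient=Alice: ✓ → 81
patient=Uma: ✓ → 100
patient=Quinn: ✓ → 129
patient=Wes: ✓ → 110
patient=Zane: ✓ → 179
patient=Sven: ✓ → 177
triage_sum = 115 + 139 + 168 + 81 + 100 + 129 + 110 + 179 + 177 = 1198

1198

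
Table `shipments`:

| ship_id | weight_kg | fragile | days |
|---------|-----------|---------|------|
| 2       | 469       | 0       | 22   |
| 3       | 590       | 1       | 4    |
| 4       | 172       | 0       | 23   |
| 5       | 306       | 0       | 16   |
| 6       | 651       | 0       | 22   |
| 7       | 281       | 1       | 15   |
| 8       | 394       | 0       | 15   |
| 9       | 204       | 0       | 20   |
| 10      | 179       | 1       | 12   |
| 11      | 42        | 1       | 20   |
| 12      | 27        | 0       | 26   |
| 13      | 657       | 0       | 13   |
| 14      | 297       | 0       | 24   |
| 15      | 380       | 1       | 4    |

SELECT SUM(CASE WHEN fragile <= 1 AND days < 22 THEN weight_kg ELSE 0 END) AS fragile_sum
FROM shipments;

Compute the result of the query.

3033

ship_id=2: ✗
ship_id=3: ✓ → 590
ship_id=4: ✗
ship_id=5: ✓ → 306
ship_id=6: ✗
ship_id=7: ✓ → 281
ship_id=8: ✓ → 394
ship_id=9: ✓ → 204
ship_id=10: ✓ → 179
ship_id=11: ✓ → 42
ship_id=12: ✗
ship_id=13: ✓ → 657
ship_id=14: ✗
ship_id=15: ✓ → 380
fragile_sum = 590 + 306 + 281 + 394 + 204 + 179 + 42 + 657 + 380 = 3033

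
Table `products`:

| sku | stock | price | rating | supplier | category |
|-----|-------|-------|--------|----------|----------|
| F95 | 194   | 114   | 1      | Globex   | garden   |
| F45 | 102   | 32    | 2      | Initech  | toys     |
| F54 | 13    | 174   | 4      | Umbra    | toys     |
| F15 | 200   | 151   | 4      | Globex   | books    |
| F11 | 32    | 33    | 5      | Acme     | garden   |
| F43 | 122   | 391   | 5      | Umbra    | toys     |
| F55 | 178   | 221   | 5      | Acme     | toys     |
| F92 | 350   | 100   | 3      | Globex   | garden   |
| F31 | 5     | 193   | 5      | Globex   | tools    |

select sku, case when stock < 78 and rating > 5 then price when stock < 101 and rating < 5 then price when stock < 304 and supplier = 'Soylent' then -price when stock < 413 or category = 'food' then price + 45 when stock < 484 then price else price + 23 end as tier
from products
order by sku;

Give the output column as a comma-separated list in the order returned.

sku=F11: stock < 413 or category = 'food' → 78
sku=F15: stock < 413 or category = 'food' → 196
sku=F31: stock < 413 or category = 'food' → 238
sku=F43: stock < 413 or category = 'food' → 436
sku=F45: stock < 413 or category = 'food' → 77
sku=F54: stock < 101 and rating < 5 → 174
sku=F55: stock < 413 or category = 'food' → 266
sku=F92: stock < 413 or category = 'food' → 145
sku=F95: stock < 413 or category = 'food' → 159

78, 196, 238, 436, 77, 174, 266, 145, 159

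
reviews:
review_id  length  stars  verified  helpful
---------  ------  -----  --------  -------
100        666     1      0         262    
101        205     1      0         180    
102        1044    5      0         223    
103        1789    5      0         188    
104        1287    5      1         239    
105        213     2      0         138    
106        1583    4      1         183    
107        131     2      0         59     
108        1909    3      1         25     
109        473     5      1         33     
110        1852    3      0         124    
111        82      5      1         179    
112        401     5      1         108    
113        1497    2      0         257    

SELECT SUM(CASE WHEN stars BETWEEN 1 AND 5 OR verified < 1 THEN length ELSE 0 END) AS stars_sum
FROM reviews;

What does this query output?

review_id=100: ✓ → 666
review_id=101: ✓ → 205
review_id=102: ✓ → 1044
review_id=103: ✓ → 1789
review_id=104: ✓ → 1287
review_id=105: ✓ → 213
review_id=106: ✓ → 1583
review_id=107: ✓ → 131
review_id=108: ✓ → 1909
review_id=109: ✓ → 473
review_id=110: ✓ → 1852
review_id=111: ✓ → 82
review_id=112: ✓ → 401
review_id=113: ✓ → 1497
stars_sum = 666 + 205 + 1044 + 1789 + 1287 + 213 + 1583 + 131 + 1909 + 473 + 1852 + 82 + 401 + 1497 = 13132

13132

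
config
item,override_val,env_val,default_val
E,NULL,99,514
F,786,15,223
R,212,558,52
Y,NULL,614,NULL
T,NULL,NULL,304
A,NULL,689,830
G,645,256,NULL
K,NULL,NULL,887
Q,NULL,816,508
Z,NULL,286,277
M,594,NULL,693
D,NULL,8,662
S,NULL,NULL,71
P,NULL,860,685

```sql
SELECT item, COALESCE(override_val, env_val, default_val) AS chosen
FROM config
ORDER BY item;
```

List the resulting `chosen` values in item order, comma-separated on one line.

item=A: override_val=NULL, env_val=689 → 689
item=D: override_val=NULL, env_val=8 → 8
item=E: override_val=NULL, env_val=99 → 99
item=F: override_val=786 → 786
item=G: override_val=645 → 645
item=K: override_val=NULL, env_val=NULL, default_val=887 → 887
item=M: override_val=594 → 594
item=P: override_val=NULL, env_val=860 → 860
item=Q: override_val=NULL, env_val=816 → 816
item=R: override_val=212 → 212
item=S: override_val=NULL, env_val=NULL, default_val=71 → 71
item=T: override_val=NULL, env_val=NULL, default_val=304 → 304
item=Y: override_val=NULL, env_val=614 → 614
item=Z: override_val=NULL, env_val=286 → 286

689, 8, 99, 786, 645, 887, 594, 860, 816, 212, 71, 304, 614, 286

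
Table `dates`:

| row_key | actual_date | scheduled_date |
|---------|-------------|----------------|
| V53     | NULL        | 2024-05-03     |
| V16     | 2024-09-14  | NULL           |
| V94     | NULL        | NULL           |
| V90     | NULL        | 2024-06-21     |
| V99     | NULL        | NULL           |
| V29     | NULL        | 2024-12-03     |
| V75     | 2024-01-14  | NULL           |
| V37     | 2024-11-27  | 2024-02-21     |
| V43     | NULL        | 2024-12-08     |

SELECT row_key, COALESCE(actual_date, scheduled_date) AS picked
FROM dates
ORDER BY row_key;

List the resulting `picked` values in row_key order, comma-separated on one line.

row_key=V16: actual_date=2024-09-14 → 2024-09-14
row_key=V29: actual_date=NULL, scheduled_date=2024-12-03 → 2024-12-03
row_key=V37: actual_date=2024-11-27 → 2024-11-27
row_key=V43: actual_date=NULL, scheduled_date=2024-12-08 → 2024-12-08
row_key=V53: actual_date=NULL, scheduled_date=2024-05-03 → 2024-05-03
row_key=V75: actual_date=2024-01-14 → 2024-01-14
row_key=V90: actual_date=NULL, scheduled_date=2024-06-21 → 2024-06-21
row_key=V94: actual_date=NULL, scheduled_date=NULL (all NULL) → NULL
row_key=V99: actual_date=NULL, scheduled_date=NULL (all NULL) → NULL

2024-09-14, 2024-12-03, 2024-11-27, 2024-12-08, 2024-05-03, 2024-01-14, 2024-06-21, NULL, NULL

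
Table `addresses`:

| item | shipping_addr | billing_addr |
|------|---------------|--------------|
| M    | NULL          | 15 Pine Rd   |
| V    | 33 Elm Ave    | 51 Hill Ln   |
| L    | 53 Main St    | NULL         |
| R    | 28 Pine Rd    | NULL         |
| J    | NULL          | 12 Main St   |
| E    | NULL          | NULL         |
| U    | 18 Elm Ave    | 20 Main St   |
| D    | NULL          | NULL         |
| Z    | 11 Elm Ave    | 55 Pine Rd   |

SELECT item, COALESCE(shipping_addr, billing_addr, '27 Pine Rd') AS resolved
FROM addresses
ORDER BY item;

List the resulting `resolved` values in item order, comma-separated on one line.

item=D: shipping_addr=NULL, billing_addr=NULL, → literal 27 Pine Rd → 27 Pine Rd
item=E: shipping_addr=NULL, billing_addr=NULL, → literal 27 Pine Rd → 27 Pine Rd
item=J: shipping_addr=NULL, billing_addr=12 Main St → 12 Main St
item=L: shipping_addr=53 Main St → 53 Main St
item=M: shipping_addr=NULL, billing_addr=15 Pine Rd → 15 Pine Rd
item=R: shipping_addr=28 Pine Rd → 28 Pine Rd
item=U: shipping_addr=18 Elm Ave → 18 Elm Ave
item=V: shipping_addr=33 Elm Ave → 33 Elm Ave
item=Z: shipping_addr=11 Elm Ave → 11 Elm Ave

27 Pine Rd, 27 Pine Rd, 12 Main St, 53 Main St, 15 Pine Rd, 28 Pine Rd, 18 Elm Ave, 33 Elm Ave, 11 Elm Ave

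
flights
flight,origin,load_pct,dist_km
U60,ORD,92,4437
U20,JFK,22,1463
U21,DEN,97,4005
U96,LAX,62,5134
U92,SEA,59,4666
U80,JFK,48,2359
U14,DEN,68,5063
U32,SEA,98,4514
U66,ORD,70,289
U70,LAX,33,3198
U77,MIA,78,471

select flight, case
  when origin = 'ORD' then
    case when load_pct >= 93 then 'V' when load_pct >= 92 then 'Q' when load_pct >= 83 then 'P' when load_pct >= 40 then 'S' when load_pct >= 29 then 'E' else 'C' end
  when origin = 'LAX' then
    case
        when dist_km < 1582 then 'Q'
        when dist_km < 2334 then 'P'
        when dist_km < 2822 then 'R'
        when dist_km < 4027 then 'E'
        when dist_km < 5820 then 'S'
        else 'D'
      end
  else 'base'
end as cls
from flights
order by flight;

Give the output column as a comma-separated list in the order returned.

base, base, base, base, Q, S, E, base, base, base, S

flight=U14: origin='DEN' → outer ELSE → base
flight=U20: origin='JFK' → outer ELSE → base
flight=U21: origin='DEN' → outer ELSE → base
flight=U32: origin='SEA' → outer ELSE → base
flight=U60: origin='ORD' → inner[load_pct >= 92] → Q
flight=U66: origin='ORD' → inner[load_pct >= 40] → S
flight=U70: origin='LAX' → inner[dist_km < 4027] → E
flight=U77: origin='MIA' → outer ELSE → base
flight=U80: origin='JFK' → outer ELSE → base
flight=U92: origin='SEA' → outer ELSE → base
flight=U96: origin='LAX' → inner[dist_km < 5820] → S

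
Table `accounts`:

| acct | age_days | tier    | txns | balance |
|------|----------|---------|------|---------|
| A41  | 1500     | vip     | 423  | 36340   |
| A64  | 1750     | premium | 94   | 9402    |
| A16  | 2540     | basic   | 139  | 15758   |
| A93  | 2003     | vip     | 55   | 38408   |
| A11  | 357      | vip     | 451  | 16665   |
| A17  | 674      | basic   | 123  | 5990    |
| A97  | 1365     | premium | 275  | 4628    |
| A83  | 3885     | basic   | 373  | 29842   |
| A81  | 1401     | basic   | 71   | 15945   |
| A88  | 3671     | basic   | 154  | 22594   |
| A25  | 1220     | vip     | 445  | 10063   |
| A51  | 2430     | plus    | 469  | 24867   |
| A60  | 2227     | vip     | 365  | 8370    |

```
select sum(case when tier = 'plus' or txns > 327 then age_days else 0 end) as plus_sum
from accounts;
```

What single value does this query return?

11619

acct=A41: ✓ → 1500
acct=A64: ✗
acct=A16: ✗
acct=A93: ✗
acct=A11: ✓ → 357
acct=A17: ✗
acct=A97: ✗
acct=A83: ✓ → 3885
acct=A81: ✗
acct=A88: ✗
acct=A25: ✓ → 1220
acct=A51: ✓ → 2430
acct=A60: ✓ → 2227
plus_sum = 1500 + 357 + 3885 + 1220 + 2430 + 2227 = 11619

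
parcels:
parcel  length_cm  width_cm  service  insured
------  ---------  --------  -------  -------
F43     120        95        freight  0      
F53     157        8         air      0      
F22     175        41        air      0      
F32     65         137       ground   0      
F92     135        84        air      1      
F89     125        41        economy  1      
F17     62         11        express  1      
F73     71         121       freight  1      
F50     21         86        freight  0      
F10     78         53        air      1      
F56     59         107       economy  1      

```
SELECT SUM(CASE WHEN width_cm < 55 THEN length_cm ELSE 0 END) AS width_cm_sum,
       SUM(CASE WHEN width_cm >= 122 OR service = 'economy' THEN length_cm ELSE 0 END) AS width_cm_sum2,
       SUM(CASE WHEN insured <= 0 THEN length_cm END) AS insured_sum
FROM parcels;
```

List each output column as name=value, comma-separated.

width_cm_sum=597, width_cm_sum2=249, insured_sum=538

[width_cm_sum: width_cm < 55]
parcel=F43: ✗
parcel=F53: ✓ → 157
parcel=F22: ✓ → 175
parcel=F32: ✗
parcel=F92: ✗
parcel=F89: ✓ → 125
parcel=F17: ✓ → 62
parcel=F73: ✗
parcel=F50: ✗
parcel=F10: ✓ → 78
parcel=F56: ✗
width_cm_sum = 157 + 175 + 125 + 62 + 78 = 597
—
[width_cm_sum2: width_cm >= 122 OR service = 'economy']
parcel=F43: ✗
parcel=F53: ✗
parcel=F22: ✗
parcel=F32: ✓ → 65
parcel=F92: ✗
parcel=F89: ✓ → 125
parcel=F17: ✗
parcel=F73: ✗
parcel=F50: ✗
parcel=F10: ✗
parcel=F56: ✓ → 59
width_cm_sum2 = 65 + 125 + 59 = 249
—
[insured_sum: insured <= 0]
parcel=F43: ✓ → 120
parcel=F53: ✓ → 157
parcel=F22: ✓ → 175
parcel=F32: ✓ → 65
parcel=F92: ✗
parcel=F89: ✗
parcel=F17: ✗
parcel=F73: ✗
parcel=F50: ✓ → 21
parcel=F10: ✗
parcel=F56: ✗
insured_sum = 120 + 157 + 175 + 65 + 21 = 538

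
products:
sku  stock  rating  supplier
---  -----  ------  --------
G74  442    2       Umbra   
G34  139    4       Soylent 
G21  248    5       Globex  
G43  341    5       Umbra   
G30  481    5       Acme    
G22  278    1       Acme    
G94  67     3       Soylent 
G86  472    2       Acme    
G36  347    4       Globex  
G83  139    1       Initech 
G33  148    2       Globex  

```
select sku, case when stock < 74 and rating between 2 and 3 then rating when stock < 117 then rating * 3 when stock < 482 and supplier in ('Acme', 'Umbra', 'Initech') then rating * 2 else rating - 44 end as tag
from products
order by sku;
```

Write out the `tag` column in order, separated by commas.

sku=G21: ELSE → -39
sku=G22: stock < 482 and supplier in ('Acme', 'Umbra', 'Initech') → 2
sku=G30: stock < 482 and supplier in ('Acme', 'Umbra', 'Initech') → 10
sku=G33: ELSE → -42
sku=G34: ELSE → -40
sku=G36: ELSE → -40
sku=G43: stock < 482 and supplier in ('Acme', 'Umbra', 'Initech') → 10
sku=G74: stock < 482 and supplier in ('Acme', 'Umbra', 'Initech') → 4
sku=G83: stock < 482 and supplier in ('Acme', 'Umbra', 'Initech') → 2
sku=G86: stock < 482 and supplier in ('Acme', 'Umbra', 'Initech') → 4
sku=G94: stock < 74 and rating between 2 and 3 → 3

-39, 2, 10, -42, -40, -40, 10, 4, 2, 4, 3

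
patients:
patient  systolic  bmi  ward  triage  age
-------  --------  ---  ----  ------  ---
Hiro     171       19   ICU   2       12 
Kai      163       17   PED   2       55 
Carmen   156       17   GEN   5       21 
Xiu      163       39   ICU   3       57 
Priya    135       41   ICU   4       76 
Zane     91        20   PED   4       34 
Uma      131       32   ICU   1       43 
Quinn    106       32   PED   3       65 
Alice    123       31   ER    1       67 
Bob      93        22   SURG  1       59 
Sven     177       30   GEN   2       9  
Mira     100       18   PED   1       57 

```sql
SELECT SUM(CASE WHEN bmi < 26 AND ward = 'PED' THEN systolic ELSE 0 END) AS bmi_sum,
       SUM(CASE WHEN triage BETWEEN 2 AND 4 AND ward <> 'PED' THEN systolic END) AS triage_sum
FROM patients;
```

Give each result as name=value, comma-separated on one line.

bmi_sum=354, triage_sum=646

[bmi_sum: bmi < 26 AND ward = 'PED']
patient=Hiro: ✗
patient=Kai: ✓ → 163
patient=Carmen: ✗
patient=Xiu: ✗
patient=Priya: ✗
patient=Zane: ✓ → 91
patient=Uma: ✗
patient=Quinn: ✗
patient=Alice: ✗
patient=Bob: ✗
patient=Sven: ✗
patient=Mira: ✓ → 100
bmi_sum = 163 + 91 + 100 = 354
—
[triage_sum: triage BETWEEN 2 AND 4 AND ward <> 'PED']
patient=Hiro: ✓ → 171
patient=Kai: ✗
patient=Carmen: ✗
patient=Xiu: ✓ → 163
patient=Priya: ✓ → 135
patient=Zane: ✗
patient=Uma: ✗
patient=Quinn: ✗
patient=Alice: ✗
patient=Bob: ✗
patient=Sven: ✓ → 177
patient=Mira: ✗
triage_sum = 171 + 163 + 135 + 177 = 646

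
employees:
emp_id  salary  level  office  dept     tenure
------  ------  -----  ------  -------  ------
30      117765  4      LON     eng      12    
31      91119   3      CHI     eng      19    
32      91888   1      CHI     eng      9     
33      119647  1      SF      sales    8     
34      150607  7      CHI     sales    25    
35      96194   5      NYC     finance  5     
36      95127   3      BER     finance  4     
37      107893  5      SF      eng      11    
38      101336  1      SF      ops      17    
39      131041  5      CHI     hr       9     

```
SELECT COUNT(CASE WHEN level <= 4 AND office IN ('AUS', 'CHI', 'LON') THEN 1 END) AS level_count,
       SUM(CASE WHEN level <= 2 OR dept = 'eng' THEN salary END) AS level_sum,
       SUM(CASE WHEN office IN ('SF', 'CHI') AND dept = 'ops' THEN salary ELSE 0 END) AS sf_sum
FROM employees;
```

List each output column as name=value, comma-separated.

level_count=3, level_sum=629648, sf_sum=101336

[level_count: level <= 4 AND office IN ('AUS', 'CHI', 'LON')]
emp_id=30: ✓ → 1
emp_id=31: ✓ → 1
emp_id=32: ✓ → 1
emp_id=33: ✗
emp_id=34: ✗
emp_id=35: ✗
emp_id=36: ✗
emp_id=37: ✗
emp_id=38: ✗
emp_id=39: ✗
level_count = COUNT(1, 1, 1) = 3
—
[level_sum: level <= 2 OR dept = 'eng']
emp_id=30: ✓ → 117765
emp_id=31: ✓ → 91119
emp_id=32: ✓ → 91888
emp_id=33: ✓ → 119647
emp_id=34: ✗
emp_id=35: ✗
emp_id=36: ✗
emp_id=37: ✓ → 107893
emp_id=38: ✓ → 101336
emp_id=39: ✗
level_sum = 117765 + 91119 + 91888 + 119647 + 107893 + 101336 = 629648
—
[sf_sum: office IN ('SF', 'CHI') AND dept = 'ops']
emp_id=30: ✗
emp_id=31: ✗
emp_id=32: ✗
emp_id=33: ✗
emp_id=34: ✗
emp_id=35: ✗
emp_id=36: ✗
emp_id=37: ✗
emp_id=38: ✓ → 101336
emp_id=39: ✗
sf_sum = 101336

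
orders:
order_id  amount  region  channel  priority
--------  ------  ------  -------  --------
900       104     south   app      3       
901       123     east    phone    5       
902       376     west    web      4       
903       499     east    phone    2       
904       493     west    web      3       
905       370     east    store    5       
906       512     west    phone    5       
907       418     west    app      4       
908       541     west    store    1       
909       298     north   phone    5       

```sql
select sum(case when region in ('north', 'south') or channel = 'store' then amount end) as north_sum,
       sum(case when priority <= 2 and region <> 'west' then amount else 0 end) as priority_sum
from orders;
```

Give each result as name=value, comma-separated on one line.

[north_sum: region in ('north', 'south') or channel = 'store']
order_id=900: ✓ → 104
order_id=901: ✗
order_id=902: ✗
order_id=903: ✗
order_id=904: ✗
order_id=905: ✓ → 370
order_id=906: ✗
order_id=907: ✗
order_id=908: ✓ → 541
order_id=909: ✓ → 298
north_sum = 104 + 370 + 541 + 298 = 1313
—
[priority_sum: priority <= 2 and region <> 'west']
order_id=900: ✗
order_id=901: ✗
order_id=902: ✗
order_id=903: ✓ → 499
order_id=904: ✗
order_id=905: ✗
order_id=906: ✗
order_id=907: ✗
order_id=908: ✗
order_id=909: ✗
priority_sum = 499

north_sum=1313, priority_sum=499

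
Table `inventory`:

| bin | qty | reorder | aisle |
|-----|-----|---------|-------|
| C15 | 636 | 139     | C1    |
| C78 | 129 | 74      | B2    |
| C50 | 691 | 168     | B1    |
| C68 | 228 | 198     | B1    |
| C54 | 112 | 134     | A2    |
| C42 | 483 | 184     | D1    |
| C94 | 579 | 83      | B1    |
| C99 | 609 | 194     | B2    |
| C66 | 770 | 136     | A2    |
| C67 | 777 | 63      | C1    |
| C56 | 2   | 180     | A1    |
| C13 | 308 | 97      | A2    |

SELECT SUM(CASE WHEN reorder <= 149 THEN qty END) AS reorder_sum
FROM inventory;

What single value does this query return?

3311

bin=C15: ✓ → 636
bin=C78: ✓ → 129
bin=C50: ✗
bin=C68: ✗
bin=C54: ✓ → 112
bin=C42: ✗
bin=C94: ✓ → 579
bin=C99: ✗
bin=C66: ✓ → 770
bin=C67: ✓ → 777
bin=C56: ✗
bin=C13: ✓ → 308
reorder_sum = 636 + 129 + 112 + 579 + 770 + 777 + 308 = 3311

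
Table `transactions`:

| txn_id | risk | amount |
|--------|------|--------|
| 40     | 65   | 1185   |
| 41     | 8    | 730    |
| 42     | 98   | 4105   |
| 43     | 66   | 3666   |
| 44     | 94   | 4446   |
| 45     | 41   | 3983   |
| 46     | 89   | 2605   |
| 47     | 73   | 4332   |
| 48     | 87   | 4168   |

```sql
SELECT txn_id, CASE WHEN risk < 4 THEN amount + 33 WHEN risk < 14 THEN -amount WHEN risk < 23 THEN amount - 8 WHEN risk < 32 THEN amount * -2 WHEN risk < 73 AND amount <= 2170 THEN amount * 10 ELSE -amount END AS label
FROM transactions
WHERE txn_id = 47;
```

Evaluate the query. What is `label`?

txn_id = 47: risk=73, amount=4332.
risk < 4 → false
risk < 14 → false
risk < 23 → false
risk < 32 → false
risk < 73 AND amount <= 2170 → false
No prior WHEN matched → ELSE → -4332

-4332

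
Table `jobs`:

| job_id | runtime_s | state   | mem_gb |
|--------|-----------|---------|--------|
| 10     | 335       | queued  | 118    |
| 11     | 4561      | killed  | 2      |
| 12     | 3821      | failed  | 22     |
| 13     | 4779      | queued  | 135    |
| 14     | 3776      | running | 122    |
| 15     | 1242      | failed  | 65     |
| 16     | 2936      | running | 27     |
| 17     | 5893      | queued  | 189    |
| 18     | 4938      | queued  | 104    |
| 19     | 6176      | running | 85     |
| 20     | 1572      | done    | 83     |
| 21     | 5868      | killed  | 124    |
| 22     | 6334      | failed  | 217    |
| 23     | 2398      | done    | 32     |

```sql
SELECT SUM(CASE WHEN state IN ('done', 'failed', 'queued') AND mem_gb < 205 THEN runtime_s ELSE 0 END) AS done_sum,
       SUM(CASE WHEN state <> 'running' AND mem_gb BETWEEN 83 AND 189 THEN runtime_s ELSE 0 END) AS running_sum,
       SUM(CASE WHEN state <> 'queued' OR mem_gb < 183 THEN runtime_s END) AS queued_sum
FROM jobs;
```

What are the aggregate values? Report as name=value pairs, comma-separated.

done_sum=24978, running_sum=23385, queued_sum=48736

[done_sum: state IN ('done', 'failed', 'queued') AND mem_gb < 205]
job_id=10: ✓ → 335
job_id=11: ✗
job_id=12: ✓ → 3821
job_id=13: ✓ → 4779
job_id=14: ✗
job_id=15: ✓ → 1242
job_id=16: ✗
job_id=17: ✓ → 5893
job_id=18: ✓ → 4938
job_id=19: ✗
job_id=20: ✓ → 1572
job_id=21: ✗
job_id=22: ✗
job_id=23: ✓ → 2398
done_sum = 335 + 3821 + 4779 + 1242 + 5893 + 4938 + 1572 + 2398 = 24978
—
[running_sum: state <> 'running' AND mem_gb BETWEEN 83 AND 189]
job_id=10: ✓ → 335
job_id=11: ✗
job_id=12: ✗
job_id=13: ✓ → 4779
job_id=14: ✗
job_id=15: ✗
job_id=16: ✗
job_id=17: ✓ → 5893
job_id=18: ✓ → 4938
job_id=19: ✗
job_id=20: ✓ → 1572
job_id=21: ✓ → 5868
job_id=22: ✗
job_id=23: ✗
running_sum = 335 + 4779 + 5893 + 4938 + 1572 + 5868 = 23385
—
[queued_sum: state <> 'queued' OR mem_gb < 183]
job_id=10: ✓ → 335
job_id=11: ✓ → 4561
job_id=12: ✓ → 3821
job_id=13: ✓ → 4779
job_id=14: ✓ → 3776
job_id=15: ✓ → 1242
job_id=16: ✓ → 2936
job_id=17: ✗
job_id=18: ✓ → 4938
job_id=19: ✓ → 6176
job_id=20: ✓ → 1572
job_id=21: ✓ → 5868
job_id=22: ✓ → 6334
job_id=23: ✓ → 2398
queued_sum = 335 + 4561 + 3821 + 4779 + 3776 + 1242 + 2936 + 4938 + 6176 + 1572 + 5868 + 6334 + 2398 = 48736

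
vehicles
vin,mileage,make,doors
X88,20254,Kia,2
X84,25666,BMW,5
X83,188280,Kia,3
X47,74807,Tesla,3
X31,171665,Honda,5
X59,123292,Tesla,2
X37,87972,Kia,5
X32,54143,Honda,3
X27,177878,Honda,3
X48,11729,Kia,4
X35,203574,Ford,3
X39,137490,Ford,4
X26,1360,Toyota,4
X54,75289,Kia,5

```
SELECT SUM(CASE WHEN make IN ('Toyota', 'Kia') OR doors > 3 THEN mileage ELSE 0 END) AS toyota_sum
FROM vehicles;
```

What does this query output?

719705

vin=X88: ✓ → 20254
vin=X84: ✓ → 25666
vin=X83: ✓ → 188280
vin=X47: ✗
vin=X31: ✓ → 171665
vin=X59: ✗
vin=X37: ✓ → 87972
vin=X32: ✗
vin=X27: ✗
vin=X48: ✓ → 11729
vin=X35: ✗
vin=X39: ✓ → 137490
vin=X26: ✓ → 1360
vin=X54: ✓ → 75289
toyota_sum = 20254 + 25666 + 188280 + 171665 + 87972 + 11729 + 137490 + 1360 + 75289 = 719705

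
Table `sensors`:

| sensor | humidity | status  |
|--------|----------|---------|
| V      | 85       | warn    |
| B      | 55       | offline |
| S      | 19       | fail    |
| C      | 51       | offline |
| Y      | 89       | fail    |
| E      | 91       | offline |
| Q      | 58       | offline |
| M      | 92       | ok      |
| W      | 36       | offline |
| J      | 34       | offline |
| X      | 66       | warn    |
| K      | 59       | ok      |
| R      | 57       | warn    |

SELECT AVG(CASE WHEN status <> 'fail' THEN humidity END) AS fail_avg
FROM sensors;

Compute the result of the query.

62.1818181818

sensor=V: ✓ → 85
sensor=B: ✓ → 55
sensor=S: ✗
sensor=C: ✓ → 51
sensor=Y: ✗
sensor=E: ✓ → 91
sensor=Q: ✓ → 58
sensor=M: ✓ → 92
sensor=W: ✓ → 36
sensor=J: ✓ → 34
sensor=X: ✓ → 66
sensor=K: ✓ → 59
sensor=R: ✓ → 57
fail_avg = (85 + 55 + 51 + 91 + 58 + 92 + 36 + 34 + 66 + 59 + 57) / 11 = 62.1818181818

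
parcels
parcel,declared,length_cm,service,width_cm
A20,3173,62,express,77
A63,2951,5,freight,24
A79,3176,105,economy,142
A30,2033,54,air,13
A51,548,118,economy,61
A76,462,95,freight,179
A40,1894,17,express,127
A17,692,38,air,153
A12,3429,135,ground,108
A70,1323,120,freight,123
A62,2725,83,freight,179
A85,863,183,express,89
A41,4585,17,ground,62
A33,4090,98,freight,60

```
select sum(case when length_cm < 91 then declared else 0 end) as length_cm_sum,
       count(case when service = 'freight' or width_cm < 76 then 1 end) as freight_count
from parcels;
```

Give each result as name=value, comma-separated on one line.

length_cm_sum=18053, freight_count=8

[length_cm_sum: length_cm < 91]
parcel=A20: ✓ → 3173
parcel=A63: ✓ → 2951
parcel=A79: ✗
parcel=A30: ✓ → 2033
parcel=A51: ✗
parcel=A76: ✗
parcel=A40: ✓ → 1894
parcel=A17: ✓ → 692
parcel=A12: ✗
parcel=A70: ✗
parcel=A62: ✓ → 2725
parcel=A85: ✗
parcel=A41: ✓ → 4585
parcel=A33: ✗
length_cm_sum = 3173 + 2951 + 2033 + 1894 + 692 + 2725 + 4585 = 18053
—
[freight_count: service = 'freight' or width_cm < 76]
parcel=A20: ✗
parcel=A63: ✓ → 1
parcel=A79: ✗
parcel=A30: ✓ → 1
parcel=A51: ✓ → 1
parcel=A76: ✓ → 1
parcel=A40: ✗
parcel=A17: ✗
parcel=A12: ✗
parcel=A70: ✓ → 1
parcel=A62: ✓ → 1
parcel=A85: ✗
parcel=A41: ✓ → 1
parcel=A33: ✓ → 1
freight_count = COUNT(1, 1, 1, 1, 1, 1, 1, 1) = 8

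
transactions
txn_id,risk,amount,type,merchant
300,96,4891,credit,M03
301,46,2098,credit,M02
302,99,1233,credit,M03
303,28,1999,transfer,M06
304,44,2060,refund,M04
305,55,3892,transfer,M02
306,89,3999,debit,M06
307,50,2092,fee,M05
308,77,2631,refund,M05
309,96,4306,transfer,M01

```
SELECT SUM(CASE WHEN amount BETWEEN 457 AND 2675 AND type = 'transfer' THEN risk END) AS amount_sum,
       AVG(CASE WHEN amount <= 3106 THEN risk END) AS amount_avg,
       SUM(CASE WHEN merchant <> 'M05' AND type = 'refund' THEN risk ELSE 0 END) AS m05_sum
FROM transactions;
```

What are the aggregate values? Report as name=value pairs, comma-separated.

[amount_sum: amount BETWEEN 457 AND 2675 AND type = 'transfer']
txn_id=300: ✗
txn_id=301: ✗
txn_id=302: ✗
txn_id=303: ✓ → 28
txn_id=304: ✗
txn_id=305: ✗
txn_id=306: ✗
txn_id=307: ✗
txn_id=308: ✗
txn_id=309: ✗
amount_sum = 28
—
[amount_avg: amount <= 3106]
txn_id=300: ✗
txn_id=301: ✓ → 46
txn_id=302: ✓ → 99
txn_id=303: ✓ → 28
txn_id=304: ✓ → 44
txn_id=305: ✗
txn_id=306: ✗
txn_id=307: ✓ → 50
txn_id=308: ✓ → 77
txn_id=309: ✗
amount_avg = (46 + 99 + 28 + 44 + 50 + 77) / 6 = 57.3333333333
—
[m05_sum: merchant <> 'M05' AND type = 'refund']
txn_id=300: ✗
txn_id=301: ✗
txn_id=302: ✗
txn_id=303: ✗
txn_id=304: ✓ → 44
txn_id=305: ✗
txn_id=306: ✗
txn_id=307: ✗
txn_id=308: ✗
txn_id=309: ✗
m05_sum = 44

amount_sum=28, amount_avg=57.3333333333, m05_sum=44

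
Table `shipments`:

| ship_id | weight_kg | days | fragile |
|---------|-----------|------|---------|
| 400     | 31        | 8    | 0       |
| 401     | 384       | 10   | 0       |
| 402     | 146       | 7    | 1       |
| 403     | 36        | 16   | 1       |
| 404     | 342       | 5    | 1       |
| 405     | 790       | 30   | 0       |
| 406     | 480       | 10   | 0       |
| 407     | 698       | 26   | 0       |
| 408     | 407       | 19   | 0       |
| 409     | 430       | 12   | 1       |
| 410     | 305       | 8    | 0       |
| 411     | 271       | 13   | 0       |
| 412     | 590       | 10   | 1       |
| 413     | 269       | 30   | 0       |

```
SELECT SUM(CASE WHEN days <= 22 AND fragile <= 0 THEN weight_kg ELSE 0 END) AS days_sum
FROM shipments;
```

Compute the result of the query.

1878

ship_id=400: ✓ → 31
ship_id=401: ✓ → 384
ship_id=402: ✗
ship_id=403: ✗
ship_id=404: ✗
ship_id=405: ✗
ship_id=406: ✓ → 480
ship_id=407: ✗
ship_id=408: ✓ → 407
ship_id=409: ✗
ship_id=410: ✓ → 305
ship_id=411: ✓ → 271
ship_id=412: ✗
ship_id=413: ✗
days_sum = 31 + 384 + 480 + 407 + 305 + 271 = 1878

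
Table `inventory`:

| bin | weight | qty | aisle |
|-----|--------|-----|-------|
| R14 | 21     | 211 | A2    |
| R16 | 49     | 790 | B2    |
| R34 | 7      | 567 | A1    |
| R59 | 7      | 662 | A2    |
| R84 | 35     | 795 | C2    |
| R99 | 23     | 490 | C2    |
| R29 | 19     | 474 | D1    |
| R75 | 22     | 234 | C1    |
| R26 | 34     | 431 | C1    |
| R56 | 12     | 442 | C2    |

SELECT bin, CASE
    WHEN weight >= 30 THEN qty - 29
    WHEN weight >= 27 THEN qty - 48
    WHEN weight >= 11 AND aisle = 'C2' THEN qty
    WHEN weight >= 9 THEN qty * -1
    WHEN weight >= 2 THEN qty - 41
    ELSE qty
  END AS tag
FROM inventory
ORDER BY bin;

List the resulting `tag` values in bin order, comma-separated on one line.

-211, 761, 402, -474, 526, 442, 621, -234, 766, 490

bin=R14: weight >= 9 → -211
bin=R16: weight >= 30 → 761
bin=R26: weight >= 30 → 402
bin=R29: weight >= 9 → -474
bin=R34: weight >= 2 → 526
bin=R56: weight >= 11 AND aisle = 'C2' → 442
bin=R59: weight >= 2 → 621
bin=R75: weight >= 9 → -234
bin=R84: weight >= 30 → 766
bin=R99: weight >= 11 AND aisle = 'C2' → 490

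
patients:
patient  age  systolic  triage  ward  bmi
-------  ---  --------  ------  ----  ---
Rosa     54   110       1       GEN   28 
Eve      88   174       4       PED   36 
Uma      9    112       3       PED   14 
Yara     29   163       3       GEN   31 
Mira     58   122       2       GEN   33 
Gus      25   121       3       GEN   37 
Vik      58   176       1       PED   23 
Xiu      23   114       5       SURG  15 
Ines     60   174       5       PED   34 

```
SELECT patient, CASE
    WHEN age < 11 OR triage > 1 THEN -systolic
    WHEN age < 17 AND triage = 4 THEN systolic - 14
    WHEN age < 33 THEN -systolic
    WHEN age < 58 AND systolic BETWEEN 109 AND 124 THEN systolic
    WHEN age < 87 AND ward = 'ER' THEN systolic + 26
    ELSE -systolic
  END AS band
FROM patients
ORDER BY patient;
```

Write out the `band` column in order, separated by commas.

-174, -121, -174, -122, 110, -112, -176, -114, -163

patient=Eve: age < 11 OR triage > 1 → -174
patient=Gus: age < 11 OR triage > 1 → -121
patient=Ines: age < 11 OR triage > 1 → -174
patient=Mira: age < 11 OR triage > 1 → -122
patient=Rosa: age < 58 AND systolic BETWEEN 109 AND 124 → 110
patient=Uma: age < 11 OR triage > 1 → -112
patient=Vik: ELSE → -176
patient=Xiu: age < 11 OR triage > 1 → -114
patient=Yara: age < 11 OR triage > 1 → -163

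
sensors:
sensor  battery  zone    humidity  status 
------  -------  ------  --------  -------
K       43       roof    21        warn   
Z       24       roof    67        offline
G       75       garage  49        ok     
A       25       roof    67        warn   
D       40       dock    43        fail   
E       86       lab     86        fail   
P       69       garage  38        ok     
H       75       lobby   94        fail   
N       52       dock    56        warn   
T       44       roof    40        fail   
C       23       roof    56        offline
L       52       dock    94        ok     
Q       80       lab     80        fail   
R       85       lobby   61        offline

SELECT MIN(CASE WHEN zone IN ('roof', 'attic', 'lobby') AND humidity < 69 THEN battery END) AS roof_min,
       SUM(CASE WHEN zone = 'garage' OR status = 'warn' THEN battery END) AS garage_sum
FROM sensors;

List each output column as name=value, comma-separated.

roof_min=23, garage_sum=264

[roof_min: zone IN ('roof', 'attic', 'lobby') AND humidity < 69]
sensor=K: ✓ → 43
sensor=Z: ✓ → 24
sensor=G: ✗
sensor=A: ✓ → 25
sensor=D: ✗
sensor=E: ✗
sensor=P: ✗
sensor=H: ✗
sensor=N: ✗
sensor=T: ✓ → 44
sensor=C: ✓ → 23
sensor=L: ✗
sensor=Q: ✗
sensor=R: ✓ → 85
roof_min = MIN(43, 24, 25, 44, 23, 85) = 23
—
[garage_sum: zone = 'garage' OR status = 'warn']
sensor=K: ✓ → 43
sensor=Z: ✗
sensor=G: ✓ → 75
sensor=A: ✓ → 25
sensor=D: ✗
sensor=E: ✗
sensor=P: ✓ → 69
sensor=H: ✗
sensor=N: ✓ → 52
sensor=T: ✗
sensor=C: ✗
sensor=L: ✗
sensor=Q: ✗
sensor=R: ✗
garage_sum = 43 + 75 + 25 + 69 + 52 = 264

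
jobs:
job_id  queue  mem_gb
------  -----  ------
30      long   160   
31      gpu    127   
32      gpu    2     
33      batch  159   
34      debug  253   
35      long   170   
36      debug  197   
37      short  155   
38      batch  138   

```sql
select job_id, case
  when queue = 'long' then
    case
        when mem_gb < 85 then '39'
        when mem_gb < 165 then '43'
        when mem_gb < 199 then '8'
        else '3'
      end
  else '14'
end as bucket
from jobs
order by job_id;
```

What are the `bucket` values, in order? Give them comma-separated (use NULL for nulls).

job_id=30: queue='long' → inner[mem_gb < 165] → 43
job_id=31: queue='gpu' → outer ELSE → 14
job_id=32: queue='gpu' → outer ELSE → 14
job_id=33: queue='batch' → outer ELSE → 14
job_id=34: queue='debug' → outer ELSE → 14
job_id=35: queue='long' → inner[mem_gb < 199] → 8
job_id=36: queue='debug' → outer ELSE → 14
job_id=37: queue='short' → outer ELSE → 14
job_id=38: queue='batch' → outer ELSE → 14

43, 14, 14, 14, 14, 8, 14, 14, 14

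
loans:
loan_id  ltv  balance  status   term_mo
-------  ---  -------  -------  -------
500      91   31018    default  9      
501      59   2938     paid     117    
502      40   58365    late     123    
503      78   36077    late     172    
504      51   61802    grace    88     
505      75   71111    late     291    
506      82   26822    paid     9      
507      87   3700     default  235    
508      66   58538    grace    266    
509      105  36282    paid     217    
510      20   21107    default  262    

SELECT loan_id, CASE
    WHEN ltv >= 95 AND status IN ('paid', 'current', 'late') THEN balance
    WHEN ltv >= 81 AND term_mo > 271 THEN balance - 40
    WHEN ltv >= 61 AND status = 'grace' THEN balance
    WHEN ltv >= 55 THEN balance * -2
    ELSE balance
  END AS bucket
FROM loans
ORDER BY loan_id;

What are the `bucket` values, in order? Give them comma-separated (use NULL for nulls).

-62036, -5876, 58365, -72154, 61802, -142222, -53644, -7400, 58538, 36282, 21107

loan_id=500: ltv >= 55 → -62036
loan_id=501: ltv >= 55 → -5876
loan_id=502: ELSE → 58365
loan_id=503: ltv >= 55 → -72154
loan_id=504: ELSE → 61802
loan_id=505: ltv >= 55 → -142222
loan_id=506: ltv >= 55 → -53644
loan_id=507: ltv >= 55 → -7400
loan_id=508: ltv >= 61 AND status = 'grace' → 58538
loan_id=509: ltv >= 95 AND status IN ('paid', 'current', 'late') → 36282
loan_id=510: ELSE → 21107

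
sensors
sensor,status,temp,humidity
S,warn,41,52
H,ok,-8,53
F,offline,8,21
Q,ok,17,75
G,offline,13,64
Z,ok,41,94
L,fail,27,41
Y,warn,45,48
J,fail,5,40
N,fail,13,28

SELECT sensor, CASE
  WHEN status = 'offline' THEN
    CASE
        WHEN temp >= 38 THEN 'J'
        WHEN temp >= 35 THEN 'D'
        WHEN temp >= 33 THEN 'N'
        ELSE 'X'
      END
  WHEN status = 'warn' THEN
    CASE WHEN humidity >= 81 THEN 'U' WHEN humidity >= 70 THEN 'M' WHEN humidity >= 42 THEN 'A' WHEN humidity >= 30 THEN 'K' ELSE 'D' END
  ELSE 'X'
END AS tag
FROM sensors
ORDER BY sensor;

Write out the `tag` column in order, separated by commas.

X, X, X, X, X, X, X, A, A, X

sensor=F: status='offline' → inner[ELSE] → X
sensor=G: status='offline' → inner[ELSE] → X
sensor=H: status='ok' → outer ELSE → X
sensor=J: status='fail' → outer ELSE → X
sensor=L: status='fail' → outer ELSE → X
sensor=N: status='fail' → outer ELSE → X
sensor=Q: status='ok' → outer ELSE → X
sensor=S: status='warn' → inner[humidity >= 42] → A
sensor=Y: status='warn' → inner[humidity >= 42] → A
sensor=Z: status='ok' → outer ELSE → X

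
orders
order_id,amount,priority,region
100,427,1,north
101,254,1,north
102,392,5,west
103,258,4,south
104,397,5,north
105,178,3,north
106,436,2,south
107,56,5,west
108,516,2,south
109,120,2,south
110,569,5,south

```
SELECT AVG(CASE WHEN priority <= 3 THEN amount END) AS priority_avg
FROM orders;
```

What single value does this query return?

order_id=100: ✓ → 427
order_id=101: ✓ → 254
order_id=102: ✗
order_id=103: ✗
order_id=104: ✗
order_id=105: ✓ → 178
order_id=106: ✓ → 436
order_id=107: ✗
order_id=108: ✓ → 516
order_id=109: ✓ → 120
order_id=110: ✗
priority_avg = (427 + 254 + 178 + 436 + 516 + 120) / 6 = 321.8333333333

321.8333333333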